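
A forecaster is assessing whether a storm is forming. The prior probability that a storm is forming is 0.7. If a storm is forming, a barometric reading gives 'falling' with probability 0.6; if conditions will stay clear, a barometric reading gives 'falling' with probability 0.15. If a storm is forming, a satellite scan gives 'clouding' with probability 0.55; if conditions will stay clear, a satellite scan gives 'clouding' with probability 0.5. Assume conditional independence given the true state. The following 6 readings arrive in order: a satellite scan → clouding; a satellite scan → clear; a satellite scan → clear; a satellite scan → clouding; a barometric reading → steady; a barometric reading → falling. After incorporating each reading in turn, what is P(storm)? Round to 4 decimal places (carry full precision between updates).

0.8115

Each posterior becomes the prior for the next update.
After a satellite scan='clouding': P(storm) = 0.55·0.7000 / (0.55·0.7000 + 0.5·0.3000) ≈ 0.7196
After a satellite scan='clear': P(storm) = 0.45·0.7196 / (0.45·0.7196 + 0.5·0.2804) ≈ 0.6979
After a satellite scan='clear': P(storm) = 0.45·0.6979 / (0.45·0.6979 + 0.5·0.3021) ≈ 0.6752
After a satellite scan='clouding': P(storm) = 0.55·0.6752 / (0.55·0.6752 + 0.5·0.3248) ≈ 0.6958
After a barometric reading='steady': P(storm) = 0.4·0.6958 / (0.4·0.6958 + 0.85·0.3042) ≈ 0.5183
After a barometric reading='falling': P(storm) = 0.6·0.5183 / (0.6·0.5183 + 0.15·0.4817) ≈ 0.8115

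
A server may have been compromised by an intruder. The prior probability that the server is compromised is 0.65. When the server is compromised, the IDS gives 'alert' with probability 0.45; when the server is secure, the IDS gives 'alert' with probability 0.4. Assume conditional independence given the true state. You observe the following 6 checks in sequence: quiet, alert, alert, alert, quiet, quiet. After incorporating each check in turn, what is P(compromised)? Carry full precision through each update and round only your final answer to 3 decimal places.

After 'quiet': P(compromised) = 0.55·0.6500 / (0.55·0.6500 + 0.6·0.3500) ≈ 0.6300
After 'alert': P(compromised) = 0.45·0.6300 / (0.45·0.6300 + 0.4·0.3700) ≈ 0.6570
After 'alert': P(compromised) = 0.45·0.6570 / (0.45·0.6570 + 0.4·0.3430) ≈ 0.6830
After 'alert': P(compromised) = 0.45·0.6830 / (0.45·0.6830 + 0.4·0.3170) ≈ 0.7079
After 'quiet': P(compromised) = 0.55·0.7079 / (0.55·0.7079 + 0.6·0.2921) ≈ 0.6896
After 'quiet': P(compromised) = 0.55·0.6896 / (0.55·0.6896 + 0.6·0.3104) ≈ 0.6707

0.671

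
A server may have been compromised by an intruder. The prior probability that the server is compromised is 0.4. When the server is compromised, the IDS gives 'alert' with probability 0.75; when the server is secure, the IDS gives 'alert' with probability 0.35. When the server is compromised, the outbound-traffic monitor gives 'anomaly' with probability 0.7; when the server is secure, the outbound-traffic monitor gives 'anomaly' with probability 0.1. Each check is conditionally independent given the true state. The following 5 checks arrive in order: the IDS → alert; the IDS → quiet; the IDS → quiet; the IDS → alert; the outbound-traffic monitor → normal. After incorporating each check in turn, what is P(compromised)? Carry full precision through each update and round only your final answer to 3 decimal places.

0.131

Each posterior becomes the prior for the next update.
After the IDS='alert': P(compromised) = 0.75·0.4000 / (0.75·0.4000 + 0.35·0.6000) ≈ 0.5882
After the IDS='quiet': P(compromised) = 0.25·0.5882 / (0.25·0.5882 + 0.65·0.4118) ≈ 0.3546
After the IDS='quiet': P(compromised) = 0.25·0.3546 / (0.25·0.3546 + 0.65·0.6454) ≈ 0.1745
After the IDS='alert': P(compromised) = 0.75·0.1745 / (0.75·0.1745 + 0.35·0.8255) ≈ 0.3117
After the outbound-traffic monitor='normal': P(compromised) = 0.3·0.3117 / (0.3·0.3117 + 0.9·0.6883) ≈ 0.1312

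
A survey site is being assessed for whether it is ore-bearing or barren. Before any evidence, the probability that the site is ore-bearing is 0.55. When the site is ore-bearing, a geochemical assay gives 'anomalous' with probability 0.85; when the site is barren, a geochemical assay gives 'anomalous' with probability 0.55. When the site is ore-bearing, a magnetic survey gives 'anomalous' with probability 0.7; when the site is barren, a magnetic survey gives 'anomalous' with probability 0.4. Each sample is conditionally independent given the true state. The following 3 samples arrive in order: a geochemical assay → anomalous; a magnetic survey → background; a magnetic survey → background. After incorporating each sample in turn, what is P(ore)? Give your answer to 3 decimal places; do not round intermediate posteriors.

0.321

After a geochemical assay='anomalous': P(ore) = 0.85·0.5500 / (0.85·0.5500 + 0.55·0.4500) ≈ 0.6538
After a magnetic survey='background': P(ore) = 0.3·0.6538 / (0.3·0.6538 + 0.6·0.3462) ≈ 0.4857
After a magnetic survey='background': P(ore) = 0.3·0.4857 / (0.3·0.4857 + 0.6·0.5143) ≈ 0.3208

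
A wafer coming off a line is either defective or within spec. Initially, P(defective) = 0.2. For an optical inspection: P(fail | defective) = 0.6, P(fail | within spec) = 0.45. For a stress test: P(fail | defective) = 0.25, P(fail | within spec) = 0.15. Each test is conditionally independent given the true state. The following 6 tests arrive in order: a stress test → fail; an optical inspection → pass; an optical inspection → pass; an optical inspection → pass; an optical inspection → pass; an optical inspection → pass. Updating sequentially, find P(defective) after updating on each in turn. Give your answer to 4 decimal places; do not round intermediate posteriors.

0.0782

Each posterior becomes the prior for the next update.
After a stress test='fail': P(defective) = 0.25·0.2000 / (0.25·0.2000 + 0.15·0.8000) ≈ 0.2941
After an optical inspection='pass': P(defective) = 0.4·0.2941 / (0.4·0.2941 + 0.55·0.7059) ≈ 0.2326
After an optical inspection='pass': P(defective) = 0.4·0.2326 / (0.4·0.2326 + 0.55·0.7674) ≈ 0.1806
After an optical inspection='pass': P(defective) = 0.4·0.1806 / (0.4·0.1806 + 0.55·0.8194) ≈ 0.1381
After an optical inspection='pass': P(defective) = 0.4·0.1381 / (0.4·0.1381 + 0.55·0.8619) ≈ 0.1044
After an optical inspection='pass': P(defective) = 0.4·0.1044 / (0.4·0.1044 + 0.55·0.8956) ≈ 0.0782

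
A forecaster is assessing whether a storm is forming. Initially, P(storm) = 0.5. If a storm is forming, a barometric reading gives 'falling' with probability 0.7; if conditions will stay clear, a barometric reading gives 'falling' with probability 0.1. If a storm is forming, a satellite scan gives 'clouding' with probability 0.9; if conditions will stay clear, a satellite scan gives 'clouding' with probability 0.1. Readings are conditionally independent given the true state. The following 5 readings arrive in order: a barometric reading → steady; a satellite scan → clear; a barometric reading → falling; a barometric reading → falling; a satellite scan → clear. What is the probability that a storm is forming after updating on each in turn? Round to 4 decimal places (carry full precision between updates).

After a barometric reading='steady': P(storm) = 0.3·0.5000 / (0.3·0.5000 + 0.9·0.5000) ≈ 0.2500
After a satellite scan='clear': P(storm) = 0.1·0.2500 / (0.1·0.2500 + 0.9·0.7500) ≈ 0.0357
After a barometric reading='falling': P(storm) = 0.7·0.0357 / (0.7·0.0357 + 0.1·0.9643) ≈ 0.2059
After a barometric reading='falling': P(storm) = 0.7·0.2059 / (0.7·0.2059 + 0.1·0.7941) ≈ 0.6447
After a satellite scan='clear': P(storm) = 0.1·0.6447 / (0.1·0.6447 + 0.9·0.3553) ≈ 0.1678

0.1678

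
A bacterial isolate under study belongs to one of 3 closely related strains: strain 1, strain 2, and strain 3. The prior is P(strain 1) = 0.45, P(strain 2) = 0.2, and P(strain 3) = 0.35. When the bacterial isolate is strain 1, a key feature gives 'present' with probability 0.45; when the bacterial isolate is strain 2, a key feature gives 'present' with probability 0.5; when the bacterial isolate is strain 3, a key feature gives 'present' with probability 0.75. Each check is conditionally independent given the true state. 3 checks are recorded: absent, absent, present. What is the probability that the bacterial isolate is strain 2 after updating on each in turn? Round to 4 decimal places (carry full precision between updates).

0.2435

After 'absent': normaliser = 0.55·0.4500 + 0.5·0.2000 + 0.25·0.3500; P(strain 1) ≈ 0.5690, P(strain 2) ≈ 0.2299, P(strain 3) ≈ 0.2011
After 'absent': normaliser = 0.55·0.5690 + 0.5·0.2299 + 0.25·0.2011; P(strain 1) ≈ 0.6544, P(strain 2) ≈ 0.2404, P(strain 3) ≈ 0.1052
After 'present': normaliser = 0.45·0.6544 + 0.5·0.2404 + 0.75·0.1052; P(strain 1) ≈ 0.5967, P(strain 2) ≈ 0.2435, P(strain 3) ≈ 0.1598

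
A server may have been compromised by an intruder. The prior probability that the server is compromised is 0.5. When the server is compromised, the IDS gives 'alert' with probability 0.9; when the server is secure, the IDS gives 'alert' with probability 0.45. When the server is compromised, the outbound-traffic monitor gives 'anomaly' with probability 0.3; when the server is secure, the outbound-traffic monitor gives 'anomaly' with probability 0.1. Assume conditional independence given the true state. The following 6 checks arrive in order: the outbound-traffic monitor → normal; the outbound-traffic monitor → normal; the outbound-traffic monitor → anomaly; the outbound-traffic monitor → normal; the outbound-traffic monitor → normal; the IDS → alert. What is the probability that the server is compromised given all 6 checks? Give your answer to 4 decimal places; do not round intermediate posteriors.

0.6871

Each posterior becomes the prior for the next update.
After the outbound-traffic monitor='normal': P(compromised) = 0.7·0.5000 / (0.7·0.5000 + 0.9·0.5000) ≈ 0.4375
After the outbound-traffic monitor='normal': P(compromised) = 0.7·0.4375 / (0.7·0.4375 + 0.9·0.5625) ≈ 0.3769
After the outbound-traffic monitor='anomaly': P(compromised) = 0.3·0.3769 / (0.3·0.3769 + 0.1·0.6231) ≈ 0.6447
After the outbound-traffic monitor='normal': P(compromised) = 0.7·0.6447 / (0.7·0.6447 + 0.9·0.3553) ≈ 0.5853
After the outbound-traffic monitor='normal': P(compromised) = 0.7·0.5853 / (0.7·0.5853 + 0.9·0.4147) ≈ 0.5233
After the IDS='alert': P(compromised) = 0.9·0.5233 / (0.9·0.5233 + 0.45·0.4767) ≈ 0.6871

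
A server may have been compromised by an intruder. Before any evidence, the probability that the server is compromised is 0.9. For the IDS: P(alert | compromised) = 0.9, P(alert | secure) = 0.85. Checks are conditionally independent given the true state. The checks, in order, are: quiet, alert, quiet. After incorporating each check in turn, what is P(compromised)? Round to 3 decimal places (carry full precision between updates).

After 'quiet': P(compromised) = 0.1·0.9000 / (0.1·0.9000 + 0.15·0.1000) ≈ 0.8571
After 'alert': P(compromised) = 0.9·0.8571 / (0.9·0.8571 + 0.85·0.1429) ≈ 0.8640
After 'quiet': P(compromised) = 0.1·0.8640 / (0.1·0.8640 + 0.15·0.1360) ≈ 0.8090

0.809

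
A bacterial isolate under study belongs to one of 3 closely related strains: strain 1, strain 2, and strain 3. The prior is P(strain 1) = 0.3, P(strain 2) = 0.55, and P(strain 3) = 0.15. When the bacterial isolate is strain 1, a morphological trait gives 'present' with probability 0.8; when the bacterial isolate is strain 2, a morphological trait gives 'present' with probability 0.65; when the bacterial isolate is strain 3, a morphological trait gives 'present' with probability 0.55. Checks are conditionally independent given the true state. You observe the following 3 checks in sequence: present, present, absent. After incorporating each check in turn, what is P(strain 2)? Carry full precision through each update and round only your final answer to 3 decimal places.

After 'present': normaliser = 0.8·0.3000 + 0.65·0.5500 + 0.55·0.1500; P(strain 1) ≈ 0.3529, P(strain 2) ≈ 0.5257, P(strain 3) ≈ 0.1213
After 'present': normaliser = 0.8·0.3529 + 0.65·0.5257 + 0.55·0.1213; P(strain 1) ≈ 0.4087, P(strain 2) ≈ 0.4947, P(strain 3) ≈ 0.0966
After 'absent': normaliser = 0.2·0.4087 + 0.35·0.4947 + 0.45·0.0966; P(strain 1) ≈ 0.2740, P(strain 2) ≈ 0.5803, P(strain 3) ≈ 0.1457

0.580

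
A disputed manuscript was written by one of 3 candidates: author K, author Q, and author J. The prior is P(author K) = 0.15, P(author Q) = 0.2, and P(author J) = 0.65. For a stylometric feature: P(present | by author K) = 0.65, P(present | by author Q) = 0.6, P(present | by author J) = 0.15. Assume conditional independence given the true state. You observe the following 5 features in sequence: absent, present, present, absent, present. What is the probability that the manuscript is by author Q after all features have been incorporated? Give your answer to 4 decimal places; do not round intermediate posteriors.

0.5104

After 'absent': normaliser = 0.35·0.1500 + 0.4·0.2000 + 0.85·0.6500; P(author K) ≈ 0.0766, P(author Q) ≈ 0.1168, P(author J) ≈ 0.8066
After 'present': normaliser = 0.65·0.0766 + 0.6·0.1168 + 0.15·0.8066; P(author K) ≈ 0.2068, P(author Q) ≈ 0.2909, P(author J) ≈ 0.5023
After 'present': normaliser = 0.65·0.2068 + 0.6·0.2909 + 0.15·0.5023; P(author K) ≈ 0.3498, P(author Q) ≈ 0.4542, P(author J) ≈ 0.1960
After 'absent': normaliser = 0.35·0.3498 + 0.4·0.4542 + 0.85·0.1960; P(author K) ≈ 0.2601, P(author Q) ≈ 0.3859, P(author J) ≈ 0.3540
After 'present': normaliser = 0.65·0.2601 + 0.6·0.3859 + 0.15·0.3540; P(author K) ≈ 0.3726, P(author Q) ≈ 0.5104, P(author J) ≈ 0.1170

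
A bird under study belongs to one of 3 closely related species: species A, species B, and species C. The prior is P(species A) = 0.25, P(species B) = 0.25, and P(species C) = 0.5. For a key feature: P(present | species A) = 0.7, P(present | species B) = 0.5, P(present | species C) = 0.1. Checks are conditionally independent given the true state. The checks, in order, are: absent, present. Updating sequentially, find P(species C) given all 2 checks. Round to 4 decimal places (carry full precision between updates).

0.2813

After 'absent': normaliser = 0.3·0.2500 + 0.5·0.2500 + 0.9·0.5000; P(species A) ≈ 0.1154, P(species B) ≈ 0.1923, P(species C) ≈ 0.6923
After 'present': normaliser = 0.7·0.1154 + 0.5·0.1923 + 0.1·0.6923; P(species A) ≈ 0.3281, P(species B) ≈ 0.3906, P(species C) ≈ 0.2812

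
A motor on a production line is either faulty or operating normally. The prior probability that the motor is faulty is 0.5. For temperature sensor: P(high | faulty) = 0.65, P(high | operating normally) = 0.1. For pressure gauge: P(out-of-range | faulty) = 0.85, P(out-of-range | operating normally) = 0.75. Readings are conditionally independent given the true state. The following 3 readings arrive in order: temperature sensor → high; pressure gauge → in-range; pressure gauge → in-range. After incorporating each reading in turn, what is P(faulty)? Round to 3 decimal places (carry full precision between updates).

0.701

After temperature sensor='high': P(faulty) = 0.65·0.5000 / (0.65·0.5000 + 0.1·0.5000) ≈ 0.8667
After pressure gauge='in-range': P(faulty) = 0.15·0.8667 / (0.15·0.8667 + 0.25·0.1333) ≈ 0.7959
After pressure gauge='in-range': P(faulty) = 0.15·0.7959 / (0.15·0.7959 + 0.25·0.2041) ≈ 0.7006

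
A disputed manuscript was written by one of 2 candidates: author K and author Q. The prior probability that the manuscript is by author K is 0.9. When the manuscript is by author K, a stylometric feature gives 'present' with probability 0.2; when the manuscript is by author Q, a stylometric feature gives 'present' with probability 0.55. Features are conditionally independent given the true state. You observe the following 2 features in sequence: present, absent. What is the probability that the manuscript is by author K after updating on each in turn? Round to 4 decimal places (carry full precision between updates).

Each posterior becomes the prior for the next update.
After 'present': P(author K) = 0.2·0.9000 / (0.2·0.9000 + 0.55·0.1000) ≈ 0.7660
After 'absent': P(author K) = 0.8·0.7660 / (0.8·0.7660 + 0.45·0.2340) ≈ 0.8533

0.8533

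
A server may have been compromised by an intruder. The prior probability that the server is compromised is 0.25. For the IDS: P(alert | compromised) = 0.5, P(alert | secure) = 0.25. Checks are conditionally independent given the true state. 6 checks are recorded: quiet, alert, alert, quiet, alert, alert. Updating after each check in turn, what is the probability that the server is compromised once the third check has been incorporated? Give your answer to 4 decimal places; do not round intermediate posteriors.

After 'quiet': P(compromised) = 0.5·0.2500 / (0.5·0.2500 + 0.75·0.7500) ≈ 0.1818
After 'alert': P(compromised) = 0.5·0.1818 / (0.5·0.1818 + 0.25·0.8182) ≈ 0.3077
After 'alert': P(compromised) = 0.5·0.3077 / (0.5·0.3077 + 0.25·0.6923) ≈ 0.4706

0.4706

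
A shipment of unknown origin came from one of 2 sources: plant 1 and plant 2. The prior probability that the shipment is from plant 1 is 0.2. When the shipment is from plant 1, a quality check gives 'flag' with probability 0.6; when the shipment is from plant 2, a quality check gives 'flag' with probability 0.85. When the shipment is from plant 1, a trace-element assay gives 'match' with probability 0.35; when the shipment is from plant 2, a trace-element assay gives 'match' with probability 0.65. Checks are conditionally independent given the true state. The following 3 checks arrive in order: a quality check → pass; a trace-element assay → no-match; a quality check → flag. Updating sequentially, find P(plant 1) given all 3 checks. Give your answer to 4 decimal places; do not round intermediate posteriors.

0.4664

After a quality check='pass': P(plant 1) = 0.4·0.2000 / (0.4·0.2000 + 0.15·0.8000) ≈ 0.4000
After a trace-element assay='no-match': P(plant 1) = 0.65·0.4000 / (0.65·0.4000 + 0.35·0.6000) ≈ 0.5532
After a quality check='flag': P(plant 1) = 0.6·0.5532 / (0.6·0.5532 + 0.85·0.4468) ≈ 0.4664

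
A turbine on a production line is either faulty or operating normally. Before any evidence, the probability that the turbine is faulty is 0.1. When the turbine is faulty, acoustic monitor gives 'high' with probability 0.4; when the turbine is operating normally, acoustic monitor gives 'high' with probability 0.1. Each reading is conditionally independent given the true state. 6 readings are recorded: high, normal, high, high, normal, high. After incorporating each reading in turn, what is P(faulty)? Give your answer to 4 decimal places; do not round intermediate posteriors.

0.9267

After 'high': P(faulty) = 0.4·0.1000 / (0.4·0.1000 + 0.1·0.9000) ≈ 0.3077
After 'normal': P(faulty) = 0.6·0.3077 / (0.6·0.3077 + 0.9·0.6923) ≈ 0.2286
After 'high': P(faulty) = 0.4·0.2286 / (0.4·0.2286 + 0.1·0.7714) ≈ 0.5424
After 'high': P(faulty) = 0.4·0.5424 / (0.4·0.5424 + 0.1·0.4576) ≈ 0.8258
After 'normal': P(faulty) = 0.6·0.8258 / (0.6·0.8258 + 0.9·0.1742) ≈ 0.7596
After 'high': P(faulty) = 0.4·0.7596 / (0.4·0.7596 + 0.1·0.2404) ≈ 0.9267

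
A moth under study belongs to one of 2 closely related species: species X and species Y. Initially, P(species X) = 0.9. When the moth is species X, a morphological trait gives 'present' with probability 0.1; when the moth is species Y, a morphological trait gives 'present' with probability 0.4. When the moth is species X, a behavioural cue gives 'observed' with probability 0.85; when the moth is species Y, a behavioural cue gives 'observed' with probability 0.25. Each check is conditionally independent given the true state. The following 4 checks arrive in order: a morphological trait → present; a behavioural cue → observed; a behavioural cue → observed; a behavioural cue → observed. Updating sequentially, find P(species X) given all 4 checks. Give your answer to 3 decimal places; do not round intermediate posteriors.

0.989

Apply Bayes' rule sequentially, carrying P(species X) forward.
After a morphological trait='present': P(species X) = 0.1·0.9000 / (0.1·0.9000 + 0.4·0.1000) ≈ 0.6923
After a behavioural cue='observed': P(species X) = 0.85·0.6923 / (0.85·0.6923 + 0.25·0.3077) ≈ 0.8844
After a behavioural cue='observed': P(species X) = 0.85·0.8844 / (0.85·0.8844 + 0.25·0.1156) ≈ 0.9630
After a behavioural cue='observed': P(species X) = 0.85·0.9630 / (0.85·0.9630 + 0.25·0.0370) ≈ 0.9888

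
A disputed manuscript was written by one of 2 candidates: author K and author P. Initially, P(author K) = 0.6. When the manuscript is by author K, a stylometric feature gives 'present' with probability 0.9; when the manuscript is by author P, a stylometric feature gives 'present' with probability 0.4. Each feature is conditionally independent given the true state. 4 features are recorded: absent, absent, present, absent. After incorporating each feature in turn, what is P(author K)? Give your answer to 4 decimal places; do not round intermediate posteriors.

After 'absent': P(author K) = 0.1·0.6000 / (0.1·0.6000 + 0.6·0.4000) ≈ 0.2000
After 'absent': P(author K) = 0.1·0.2000 / (0.1·0.2000 + 0.6·0.8000) ≈ 0.0400
After 'present': P(author K) = 0.9·0.0400 / (0.9·0.0400 + 0.4·0.9600) ≈ 0.0857
After 'absent': P(author K) = 0.1·0.0857 / (0.1·0.0857 + 0.6·0.9143) ≈ 0.0154

0.0154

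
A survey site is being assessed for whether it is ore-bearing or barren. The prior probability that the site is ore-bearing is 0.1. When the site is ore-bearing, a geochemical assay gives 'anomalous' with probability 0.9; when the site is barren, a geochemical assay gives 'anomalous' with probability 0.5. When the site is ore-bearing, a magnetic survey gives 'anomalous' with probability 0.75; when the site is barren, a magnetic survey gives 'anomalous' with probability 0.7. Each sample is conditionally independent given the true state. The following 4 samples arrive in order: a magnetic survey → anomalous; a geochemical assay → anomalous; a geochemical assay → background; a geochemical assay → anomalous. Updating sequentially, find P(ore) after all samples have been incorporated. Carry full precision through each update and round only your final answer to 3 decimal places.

0.072

Each posterior becomes the prior for the next update.
After a magnetic survey='anomalous': P(ore) = 0.75·0.1000 / (0.75·0.1000 + 0.7·0.9000) ≈ 0.1064
After a geochemical assay='anomalous': P(ore) = 0.9·0.1064 / (0.9·0.1064 + 0.5·0.8936) ≈ 0.1765
After a geochemical assay='background': P(ore) = 0.1·0.1765 / (0.1·0.1765 + 0.5·0.8235) ≈ 0.0411
After a geochemical assay='anomalous': P(ore) = 0.9·0.0411 / (0.9·0.0411 + 0.5·0.9589) ≈ 0.0716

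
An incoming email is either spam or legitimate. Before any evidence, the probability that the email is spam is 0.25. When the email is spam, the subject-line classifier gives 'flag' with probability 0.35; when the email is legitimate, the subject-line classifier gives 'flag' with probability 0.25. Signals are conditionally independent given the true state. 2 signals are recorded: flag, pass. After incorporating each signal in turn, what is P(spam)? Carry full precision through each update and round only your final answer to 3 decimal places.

0.288

After 'flag': P(spam) = 0.35·0.2500 / (0.35·0.2500 + 0.25·0.7500) ≈ 0.3182
After 'pass': P(spam) = 0.65·0.3182 / (0.65·0.3182 + 0.75·0.6818) ≈ 0.2880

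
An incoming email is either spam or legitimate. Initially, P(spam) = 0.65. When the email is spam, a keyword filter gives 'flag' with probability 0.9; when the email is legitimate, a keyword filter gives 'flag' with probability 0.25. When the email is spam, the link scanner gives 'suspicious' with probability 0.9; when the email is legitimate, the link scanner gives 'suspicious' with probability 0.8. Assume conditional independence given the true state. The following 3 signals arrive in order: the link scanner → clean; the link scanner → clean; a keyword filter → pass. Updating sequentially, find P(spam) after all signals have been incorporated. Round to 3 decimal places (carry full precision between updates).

0.058

After the link scanner='clean': P(spam) = 0.1·0.6500 / (0.1·0.6500 + 0.2·0.3500) ≈ 0.4815
After the link scanner='clean': P(spam) = 0.1·0.4815 / (0.1·0.4815 + 0.2·0.5185) ≈ 0.3171
After a keyword filter='pass': P(spam) = 0.1·0.3171 / (0.1·0.3171 + 0.75·0.6829) ≈ 0.0583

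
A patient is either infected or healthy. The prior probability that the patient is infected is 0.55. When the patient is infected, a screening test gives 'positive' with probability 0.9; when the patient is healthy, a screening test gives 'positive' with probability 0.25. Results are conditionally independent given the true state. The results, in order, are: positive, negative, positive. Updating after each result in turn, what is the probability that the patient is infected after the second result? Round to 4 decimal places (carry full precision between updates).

Apply Bayes' rule sequentially, carrying P(infected) forward.
After 'positive': P(infected) = 0.9·0.5500 / (0.9·0.5500 + 0.25·0.4500) ≈ 0.8148
After 'negative': P(infected) = 0.1·0.8148 / (0.1·0.8148 + 0.75·0.1852) ≈ 0.3697

0.3697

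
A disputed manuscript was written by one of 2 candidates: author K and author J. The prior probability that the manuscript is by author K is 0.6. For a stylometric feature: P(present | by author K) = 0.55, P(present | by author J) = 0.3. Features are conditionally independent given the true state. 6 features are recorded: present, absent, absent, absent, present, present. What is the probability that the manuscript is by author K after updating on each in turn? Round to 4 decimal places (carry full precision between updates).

After 'present': P(author K) = 0.55·0.6000 / (0.55·0.6000 + 0.3·0.4000) ≈ 0.7333
After 'absent': P(author K) = 0.45·0.7333 / (0.45·0.7333 + 0.7·0.2667) ≈ 0.6387
After 'absent': P(author K) = 0.45·0.6387 / (0.45·0.6387 + 0.7·0.3613) ≈ 0.5319
After 'absent': P(author K) = 0.45·0.5319 / (0.45·0.5319 + 0.7·0.4681) ≈ 0.4222
After 'present': P(author K) = 0.55·0.4222 / (0.55·0.4222 + 0.3·0.5778) ≈ 0.5725
After 'present': P(author K) = 0.55·0.5725 / (0.55·0.5725 + 0.3·0.4275) ≈ 0.7106

0.7106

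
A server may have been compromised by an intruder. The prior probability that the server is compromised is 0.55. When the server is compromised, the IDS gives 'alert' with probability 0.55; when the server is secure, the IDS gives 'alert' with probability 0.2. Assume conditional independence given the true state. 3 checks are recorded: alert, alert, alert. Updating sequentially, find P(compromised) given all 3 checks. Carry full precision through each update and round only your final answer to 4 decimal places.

0.9621

After 'alert': P(compromised) = 0.55·0.5500 / (0.55·0.5500 + 0.2·0.4500) ≈ 0.7707
After 'alert': P(compromised) = 0.55·0.7707 / (0.55·0.7707 + 0.2·0.2293) ≈ 0.9024
After 'alert': P(compromised) = 0.55·0.9024 / (0.55·0.9024 + 0.2·0.0976) ≈ 0.9621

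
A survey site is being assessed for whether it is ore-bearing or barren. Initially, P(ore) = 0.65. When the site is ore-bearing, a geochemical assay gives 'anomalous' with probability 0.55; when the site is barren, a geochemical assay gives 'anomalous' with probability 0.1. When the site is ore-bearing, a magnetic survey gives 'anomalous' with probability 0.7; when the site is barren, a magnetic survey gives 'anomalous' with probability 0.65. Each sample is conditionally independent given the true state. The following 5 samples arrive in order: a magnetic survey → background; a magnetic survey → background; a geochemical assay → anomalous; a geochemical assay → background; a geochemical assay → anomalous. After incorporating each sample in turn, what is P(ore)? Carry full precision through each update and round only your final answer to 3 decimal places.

0.954

After a magnetic survey='background': P(ore) = 0.3·0.6500 / (0.3·0.6500 + 0.35·0.3500) ≈ 0.6142
After a magnetic survey='background': P(ore) = 0.3·0.6142 / (0.3·0.6142 + 0.35·0.3858) ≈ 0.5771
After a geochemical assay='anomalous': P(ore) = 0.55·0.5771 / (0.55·0.5771 + 0.1·0.4229) ≈ 0.8824
After a geochemical assay='background': P(ore) = 0.45·0.8824 / (0.45·0.8824 + 0.9·0.1176) ≈ 0.7896
After a geochemical assay='anomalous': P(ore) = 0.55·0.7896 / (0.55·0.7896 + 0.1·0.2104) ≈ 0.9538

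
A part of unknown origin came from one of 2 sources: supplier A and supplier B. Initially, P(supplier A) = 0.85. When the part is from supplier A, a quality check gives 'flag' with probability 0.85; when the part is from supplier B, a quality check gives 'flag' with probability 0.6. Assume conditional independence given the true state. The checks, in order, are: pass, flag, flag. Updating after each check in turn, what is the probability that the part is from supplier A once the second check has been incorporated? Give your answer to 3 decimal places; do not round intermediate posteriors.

Each posterior becomes the prior for the next update.
After 'pass': P(supplier A) = 0.15·0.8500 / (0.15·0.8500 + 0.4·0.1500) ≈ 0.6800
After 'flag': P(supplier A) = 0.85·0.6800 / (0.85·0.6800 + 0.6·0.3200) ≈ 0.7506

0.751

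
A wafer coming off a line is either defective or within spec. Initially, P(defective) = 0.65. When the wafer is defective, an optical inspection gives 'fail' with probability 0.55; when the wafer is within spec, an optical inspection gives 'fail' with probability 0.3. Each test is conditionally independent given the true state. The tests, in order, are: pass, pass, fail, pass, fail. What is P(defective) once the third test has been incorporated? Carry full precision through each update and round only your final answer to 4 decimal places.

After 'pass': P(defective) = 0.45·0.6500 / (0.45·0.6500 + 0.7·0.3500) ≈ 0.5442
After 'pass': P(defective) = 0.45·0.5442 / (0.45·0.5442 + 0.7·0.4558) ≈ 0.4342
After 'fail': P(defective) = 0.55·0.4342 / (0.55·0.4342 + 0.3·0.5658) ≈ 0.5846

0.5846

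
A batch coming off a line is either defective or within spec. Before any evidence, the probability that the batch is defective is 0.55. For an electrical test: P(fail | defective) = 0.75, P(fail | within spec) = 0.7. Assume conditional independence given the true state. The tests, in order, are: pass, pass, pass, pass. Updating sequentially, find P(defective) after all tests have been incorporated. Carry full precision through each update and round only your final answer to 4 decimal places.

After 'pass': P(defective) = 0.25·0.5500 / (0.25·0.5500 + 0.3·0.4500) ≈ 0.5046
After 'pass': P(defective) = 0.25·0.5046 / (0.25·0.5046 + 0.3·0.4954) ≈ 0.4591
After 'pass': P(defective) = 0.25·0.4591 / (0.25·0.4591 + 0.3·0.5409) ≈ 0.4143
After 'pass': P(defective) = 0.25·0.4143 / (0.25·0.4143 + 0.3·0.5857) ≈ 0.3708

0.3708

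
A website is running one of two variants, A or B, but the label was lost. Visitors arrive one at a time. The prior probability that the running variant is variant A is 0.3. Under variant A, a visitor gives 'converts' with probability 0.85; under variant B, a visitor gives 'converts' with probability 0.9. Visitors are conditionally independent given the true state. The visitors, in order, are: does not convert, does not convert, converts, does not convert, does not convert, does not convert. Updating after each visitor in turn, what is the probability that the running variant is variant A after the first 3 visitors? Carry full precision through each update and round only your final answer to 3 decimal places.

0.477

After 'does not convert': P(A) = 0.15·0.3000 / (0.15·0.3000 + 0.1·0.7000) ≈ 0.3913
After 'does not convert': P(A) = 0.15·0.3913 / (0.15·0.3913 + 0.1·0.6087) ≈ 0.4909
After 'converts': P(A) = 0.85·0.4909 / (0.85·0.4909 + 0.9·0.5091) ≈ 0.4766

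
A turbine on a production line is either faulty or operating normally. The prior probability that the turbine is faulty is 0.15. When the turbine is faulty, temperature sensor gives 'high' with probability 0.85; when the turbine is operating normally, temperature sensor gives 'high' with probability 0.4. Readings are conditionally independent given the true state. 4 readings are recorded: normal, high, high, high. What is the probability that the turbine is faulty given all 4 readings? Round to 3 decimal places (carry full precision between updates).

Each posterior becomes the prior for the next update.
After 'normal': P(faulty) = 0.15·0.1500 / (0.15·0.1500 + 0.6·0.8500) ≈ 0.0423
After 'high': P(faulty) = 0.85·0.0423 / (0.85·0.0423 + 0.4·0.9577) ≈ 0.0857
After 'high': P(faulty) = 0.85·0.0857 / (0.85·0.0857 + 0.4·0.9143) ≈ 0.1661
After 'high': P(faulty) = 0.85·0.1661 / (0.85·0.1661 + 0.4·0.8339) ≈ 0.2974

0.297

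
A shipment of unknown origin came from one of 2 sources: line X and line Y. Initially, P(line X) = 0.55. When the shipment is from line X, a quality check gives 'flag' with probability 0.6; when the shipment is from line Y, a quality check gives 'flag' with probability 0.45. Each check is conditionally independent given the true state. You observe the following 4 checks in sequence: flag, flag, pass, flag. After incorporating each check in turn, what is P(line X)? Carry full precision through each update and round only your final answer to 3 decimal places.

After 'flag': P(line X) = 0.6·0.5500 / (0.6·0.5500 + 0.45·0.4500) ≈ 0.6197
After 'flag': P(line X) = 0.6·0.6197 / (0.6·0.6197 + 0.45·0.3803) ≈ 0.6848
After 'pass': P(line X) = 0.4·0.6848 / (0.4·0.6848 + 0.55·0.3152) ≈ 0.6124
After 'flag': P(line X) = 0.6·0.6124 / (0.6·0.6124 + 0.45·0.3876) ≈ 0.6781

0.678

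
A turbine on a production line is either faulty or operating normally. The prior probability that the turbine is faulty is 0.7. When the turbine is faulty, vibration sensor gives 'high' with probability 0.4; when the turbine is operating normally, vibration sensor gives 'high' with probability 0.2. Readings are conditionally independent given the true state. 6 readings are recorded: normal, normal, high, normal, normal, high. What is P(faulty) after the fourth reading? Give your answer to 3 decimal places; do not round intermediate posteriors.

0.663

After 'normal': P(faulty) = 0.6·0.7000 / (0.6·0.7000 + 0.8·0.3000) ≈ 0.6364
After 'normal': P(faulty) = 0.6·0.6364 / (0.6·0.6364 + 0.8·0.3636) ≈ 0.5676
After 'high': P(faulty) = 0.4·0.5676 / (0.4·0.5676 + 0.2·0.4324) ≈ 0.7241
After 'normal': P(faulty) = 0.6·0.7241 / (0.6·0.7241 + 0.8·0.2759) ≈ 0.6632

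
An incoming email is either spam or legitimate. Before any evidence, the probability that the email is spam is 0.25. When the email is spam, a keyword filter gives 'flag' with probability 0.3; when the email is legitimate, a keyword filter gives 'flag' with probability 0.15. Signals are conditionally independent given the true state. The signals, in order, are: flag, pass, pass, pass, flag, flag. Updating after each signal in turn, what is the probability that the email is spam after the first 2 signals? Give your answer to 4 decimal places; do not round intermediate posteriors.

After 'flag': P(spam) = 0.3·0.2500 / (0.3·0.2500 + 0.15·0.7500) ≈ 0.4000
After 'pass': P(spam) = 0.7·0.4000 / (0.7·0.4000 + 0.85·0.6000) ≈ 0.3544

0.3544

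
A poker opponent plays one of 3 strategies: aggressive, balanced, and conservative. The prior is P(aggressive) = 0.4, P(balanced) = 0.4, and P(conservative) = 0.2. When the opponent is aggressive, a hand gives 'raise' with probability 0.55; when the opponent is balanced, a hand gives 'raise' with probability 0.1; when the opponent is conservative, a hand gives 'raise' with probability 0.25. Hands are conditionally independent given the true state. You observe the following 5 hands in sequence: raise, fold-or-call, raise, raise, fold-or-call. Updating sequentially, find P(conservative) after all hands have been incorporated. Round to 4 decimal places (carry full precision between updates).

0.1130

Apply Bayes' rule sequentially, carrying P(conservative) forward.
After 'raise': normaliser = 0.55·0.4000 + 0.1·0.4000 + 0.25·0.2000; P(aggressive) ≈ 0.7097, P(balanced) ≈ 0.1290, P(conservative) ≈ 0.1613
After 'fold-or-call': normaliser = 0.45·0.7097 + 0.9·0.1290 + 0.75·0.1613; P(aggressive) ≈ 0.5739, P(balanced) ≈ 0.2087, P(conservative) ≈ 0.2174
After 'raise': normaliser = 0.55·0.5739 + 0.1·0.2087 + 0.25·0.2174; P(aggressive) ≈ 0.8076, P(balanced) ≈ 0.0534, P(conservative) ≈ 0.1390
After 'raise': normaliser = 0.55·0.8076 + 0.1·0.0534 + 0.25·0.1390; P(aggressive) ≈ 0.9172, P(balanced) ≈ 0.0110, P(conservative) ≈ 0.0718
After 'fold-or-call': normaliser = 0.45·0.9172 + 0.9·0.0110 + 0.75·0.0718; P(aggressive) ≈ 0.8662, P(balanced) ≈ 0.0208, P(conservative) ≈ 0.1130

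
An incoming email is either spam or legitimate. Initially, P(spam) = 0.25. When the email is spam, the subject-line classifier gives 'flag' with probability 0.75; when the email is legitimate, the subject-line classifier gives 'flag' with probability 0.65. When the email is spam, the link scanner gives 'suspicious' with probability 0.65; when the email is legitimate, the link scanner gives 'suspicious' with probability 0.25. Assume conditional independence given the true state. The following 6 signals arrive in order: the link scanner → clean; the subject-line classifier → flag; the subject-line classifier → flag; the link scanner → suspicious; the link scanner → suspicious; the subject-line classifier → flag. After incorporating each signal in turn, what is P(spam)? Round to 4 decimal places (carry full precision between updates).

0.6176

After the link scanner='clean': P(spam) = 0.35·0.2500 / (0.35·0.2500 + 0.75·0.7500) ≈ 0.1346
After the subject-line classifier='flag': P(spam) = 0.75·0.1346 / (0.75·0.1346 + 0.65·0.8654) ≈ 0.1522
After the subject-line classifier='flag': P(spam) = 0.75·0.1522 / (0.75·0.1522 + 0.65·0.8478) ≈ 0.1716
After the link scanner='suspicious': P(spam) = 0.65·0.1716 / (0.65·0.1716 + 0.25·0.8284) ≈ 0.3500
After the link scanner='suspicious': P(spam) = 0.65·0.3500 / (0.65·0.3500 + 0.25·0.6500) ≈ 0.5833
After the subject-line classifier='flag': P(spam) = 0.75·0.5833 / (0.75·0.5833 + 0.65·0.4167) ≈ 0.6176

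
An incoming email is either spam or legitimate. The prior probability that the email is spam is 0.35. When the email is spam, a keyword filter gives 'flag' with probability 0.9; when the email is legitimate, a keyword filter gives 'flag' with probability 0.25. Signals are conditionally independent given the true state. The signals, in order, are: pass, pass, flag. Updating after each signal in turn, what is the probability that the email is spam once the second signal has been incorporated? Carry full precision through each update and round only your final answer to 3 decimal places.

0.009

After 'pass': P(spam) = 0.1·0.3500 / (0.1·0.3500 + 0.75·0.6500) ≈ 0.0670
After 'pass': P(spam) = 0.1·0.0670 / (0.1·0.0670 + 0.75·0.9330) ≈ 0.0095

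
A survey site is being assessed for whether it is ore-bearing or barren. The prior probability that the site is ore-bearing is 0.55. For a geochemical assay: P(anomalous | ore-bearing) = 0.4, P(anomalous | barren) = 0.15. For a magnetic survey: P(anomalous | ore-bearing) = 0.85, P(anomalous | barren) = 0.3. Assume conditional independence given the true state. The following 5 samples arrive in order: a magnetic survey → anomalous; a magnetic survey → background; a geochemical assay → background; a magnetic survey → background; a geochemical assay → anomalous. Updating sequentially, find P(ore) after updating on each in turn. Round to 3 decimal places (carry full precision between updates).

0.230

After a magnetic survey='anomalous': P(ore) = 0.85·0.5500 / (0.85·0.5500 + 0.3·0.4500) ≈ 0.7759
After a magnetic survey='background': P(ore) = 0.15·0.7759 / (0.15·0.7759 + 0.7·0.2241) ≈ 0.4260
After a geochemical assay='background': P(ore) = 0.6·0.4260 / (0.6·0.4260 + 0.85·0.5740) ≈ 0.3438
After a magnetic survey='background': P(ore) = 0.15·0.3438 / (0.15·0.3438 + 0.7·0.6562) ≈ 0.1009
After a geochemical assay='anomalous': P(ore) = 0.4·0.1009 / (0.4·0.1009 + 0.15·0.8991) ≈ 0.2304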